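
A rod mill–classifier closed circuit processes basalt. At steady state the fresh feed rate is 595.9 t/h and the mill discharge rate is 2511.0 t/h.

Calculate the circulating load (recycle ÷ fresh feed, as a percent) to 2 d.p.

Mill node: discharge = fresh + recycle.
R = M − F = 2511.0 − 595.9 = 1915.1 t/h
CL = 100·R/F = 100·1915.1/595.9 = 321.38 %

CL = 321.38 %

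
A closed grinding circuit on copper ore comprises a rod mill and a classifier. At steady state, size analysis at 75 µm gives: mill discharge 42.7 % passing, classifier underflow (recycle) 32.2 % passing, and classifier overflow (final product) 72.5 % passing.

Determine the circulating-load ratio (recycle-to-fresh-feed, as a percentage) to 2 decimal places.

CL = 283.81 %

Balance %-passing 75 µm (r = R/F):
d + r·d = r·u + o → r(d−u) = o−d
r = (72.5 − 42.7)/(42.7 − 32.2) = 29.8/10.5 = 2.8381
CL = 100·r = 283.81 %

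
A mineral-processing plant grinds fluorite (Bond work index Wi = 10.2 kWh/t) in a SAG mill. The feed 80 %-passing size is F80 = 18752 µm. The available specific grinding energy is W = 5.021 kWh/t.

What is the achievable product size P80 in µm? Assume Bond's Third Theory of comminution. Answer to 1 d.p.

P80 = 312.9 µm

W = 10·Wi·[P80^(−½) − F80^(−½)]
⇒ 1/√P80 = W/(10·Wi) + 1/√F80
  = 5.0210/(10·10.2) + 1/√18752 = 0.049225 + 0.007303 = 0.056528
P80 = (1/0.056528)² = 17.6903² = 312.95 µm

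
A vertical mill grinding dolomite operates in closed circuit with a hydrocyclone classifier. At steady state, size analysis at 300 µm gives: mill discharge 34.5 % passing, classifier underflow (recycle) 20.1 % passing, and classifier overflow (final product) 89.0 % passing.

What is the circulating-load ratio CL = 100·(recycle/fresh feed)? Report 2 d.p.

CL = 378.47 %

Mass balance on the −300 µm fraction:
r = (o − d)/(d − u)
r = (89.0 − 34.5)/(34.5 − 20.1) = 54.5/14.4 = 3.7847
CL = 100·r = 378.47 %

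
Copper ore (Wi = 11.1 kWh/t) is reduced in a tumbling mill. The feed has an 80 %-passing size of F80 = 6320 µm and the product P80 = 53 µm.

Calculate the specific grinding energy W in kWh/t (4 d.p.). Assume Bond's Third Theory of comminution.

W = 10 Wi (1/√P80 − 1/√F80)  [Bond]
1/√53 = 0.137361;  1/√6320 = 0.012579
W = 10·11.1·(0.137361 − 0.012579) = 13.8508 kWh/t

W = 13.8508 kWh/t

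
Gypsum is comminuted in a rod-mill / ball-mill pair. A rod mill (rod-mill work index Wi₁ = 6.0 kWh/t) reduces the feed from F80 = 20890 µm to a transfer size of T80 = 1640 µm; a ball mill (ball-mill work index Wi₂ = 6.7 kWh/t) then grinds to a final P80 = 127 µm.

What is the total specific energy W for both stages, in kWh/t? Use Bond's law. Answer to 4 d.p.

W = 5.3573 kWh/t

W_Bond = 10·Wi·(1/√P₈₀ − 1/√F₈₀)
Stage 1 (20890→1640 µm, Wi₁=6.0): W₁ = 10·6.0·(0.024693 − 0.006919) = 1.0665 kWh/t
Stage 2 (1640→127 µm, Wi₂=6.7): W₂ = 10·6.7·(0.088736 − 0.024693) = 4.2908 kWh/t
W = W₁ + W₂ = 1.0665 + 4.2908 = 5.3573 kWh/t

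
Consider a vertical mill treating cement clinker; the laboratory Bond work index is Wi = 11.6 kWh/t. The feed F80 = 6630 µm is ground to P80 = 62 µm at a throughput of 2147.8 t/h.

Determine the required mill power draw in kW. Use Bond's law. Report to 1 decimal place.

W_Bond = 10·Wi·(1/√P₈₀ − 1/√F₈₀)
W = 10·11.6·(1/√62 − 1/√6630) = 10·11.6·(0.114719) = 13.3074 kWh/t
Power = W × throughput = 13.3074 kWh/t × 2147.8 t/h = 28581.6 kW

P = 28581.6 kW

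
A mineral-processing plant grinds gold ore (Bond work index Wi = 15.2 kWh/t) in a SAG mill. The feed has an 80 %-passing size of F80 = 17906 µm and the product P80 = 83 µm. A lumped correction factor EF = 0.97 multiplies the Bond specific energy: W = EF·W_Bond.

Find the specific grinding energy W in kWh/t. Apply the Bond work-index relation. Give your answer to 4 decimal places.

W = 15.0818 kWh/t

W = 10 Wi / √P80 − 10 Wi / √F80
1/√83 = 0.109764;  1/√17906 = 0.007473
W = 10·15.2·(0.109764 − 0.007473) = 15.5483 kWh/t
W_actual = 0.97 × 15.5483 = 15.0818 kWh/t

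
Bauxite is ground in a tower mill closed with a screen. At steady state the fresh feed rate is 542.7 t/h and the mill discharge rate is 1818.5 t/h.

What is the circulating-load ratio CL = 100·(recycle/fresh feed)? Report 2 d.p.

M = F + R at steady state, so:
R = M − F = 1818.5 − 542.7 = 1275.8 t/h
CL = 100·R/F = 100·1275.8/542.7 = 235.08 %

CL = 235.08 %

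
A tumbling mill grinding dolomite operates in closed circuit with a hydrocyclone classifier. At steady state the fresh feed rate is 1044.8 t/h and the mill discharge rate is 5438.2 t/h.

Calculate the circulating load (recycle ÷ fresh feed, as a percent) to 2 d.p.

CL = 420.50 %

Discharge = new feed + return, hence
R = M − F = 5438.2 − 1044.8 = 4393.4 t/h
CL = 100·R/F = 100·4393.4/1044.8 = 420.50 %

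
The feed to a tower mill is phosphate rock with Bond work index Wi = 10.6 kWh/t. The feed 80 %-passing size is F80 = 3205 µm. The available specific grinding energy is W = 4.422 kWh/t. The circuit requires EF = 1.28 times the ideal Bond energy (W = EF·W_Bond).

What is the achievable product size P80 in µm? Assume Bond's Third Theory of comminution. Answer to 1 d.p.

W = 10·Wi·(P80^(-½) − F80^(-½))
W_Bond = W / EF = 4.422 / 1.28 = 3.4547 kWh/t
P80^-0.5 = F80^-0.5 + W_Bond/(10 Wi)
  = 3.4547/(10·10.6) + 1/√3205 = 0.032591 + 0.017664 = 0.050255
P80 = (1/0.050255)² = 19.8984² = 395.95 µm

P80 = 395.9 µm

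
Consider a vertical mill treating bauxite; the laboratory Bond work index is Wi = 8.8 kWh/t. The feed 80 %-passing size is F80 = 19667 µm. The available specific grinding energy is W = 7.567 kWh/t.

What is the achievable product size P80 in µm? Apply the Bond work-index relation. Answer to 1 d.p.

W = 10 Wi (P80^-0.5 − F80^-0.5)
P80^(−½) = W/(10 Wi) + F80^(−½)
  = 7.5670/(10·8.8) + 1/√19667 = 0.085989 + 0.007131 = 0.093119
P80 = (1/0.093119)² = 10.7389² = 115.32 µm

P80 = 115.3 µm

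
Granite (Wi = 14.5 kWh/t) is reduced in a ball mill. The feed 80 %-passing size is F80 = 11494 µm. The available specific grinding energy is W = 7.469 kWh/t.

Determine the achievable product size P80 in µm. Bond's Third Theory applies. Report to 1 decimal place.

W = 10 Wi / √P80 − 10 Wi / √F80
⇒ 1/√P80 = W/(10·Wi) + 1/√F80
  = 7.4690/(10·14.5) + 1/√11494 = 0.051510 + 0.009327 = 0.060838
P80 = (1/0.060838)² = 16.4371² = 270.18 µm

P80 = 270.2 µm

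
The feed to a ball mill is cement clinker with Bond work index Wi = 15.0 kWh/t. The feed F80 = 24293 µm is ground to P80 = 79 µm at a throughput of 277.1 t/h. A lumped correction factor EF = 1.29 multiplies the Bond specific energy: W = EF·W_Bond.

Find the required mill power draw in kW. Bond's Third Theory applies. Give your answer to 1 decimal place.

P = 5688.6 kW

W = 10·Wi·[P80^(−½) − F80^(−½)]
W = 10·15.0·(1/√79 − 1/√24293) = 10·15.0·(0.106093) = 15.9139 kWh/t
W_actual = 1.29 × 15.9139 = 20.5290 kWh/t
P_mill = W·ṁ = 20.5290·277.1 = 5688.6 kW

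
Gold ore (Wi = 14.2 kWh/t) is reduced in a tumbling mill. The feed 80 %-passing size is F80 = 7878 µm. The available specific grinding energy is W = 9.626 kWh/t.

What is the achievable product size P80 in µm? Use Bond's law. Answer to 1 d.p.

W = 10 Wi (1/√P80 − 1/√F80)  [Bond]
P80^-0.5 = F80^-0.5 + W/(10 Wi)
  = 9.6260/(10·14.2) + 1/√7878 = 0.067789 + 0.011267 = 0.079055
P80 = (1/0.079055)² = 12.6494² = 160.01 µm

P80 = 160.0 µm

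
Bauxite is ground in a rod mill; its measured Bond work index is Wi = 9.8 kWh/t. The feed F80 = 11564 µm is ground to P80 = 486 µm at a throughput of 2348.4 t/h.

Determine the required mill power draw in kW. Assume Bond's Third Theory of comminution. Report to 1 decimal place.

W = 10·Wi·(P80^(-½) − F80^(-½))
W = 10·9.8·(1/√486 − 1/√11564) = 10·9.8·(0.036062) = 3.5340 kWh/t
Power = W × throughput = 3.5340 kWh/t × 2348.4 t/h = 8299.4 kW

P = 8299.4 kW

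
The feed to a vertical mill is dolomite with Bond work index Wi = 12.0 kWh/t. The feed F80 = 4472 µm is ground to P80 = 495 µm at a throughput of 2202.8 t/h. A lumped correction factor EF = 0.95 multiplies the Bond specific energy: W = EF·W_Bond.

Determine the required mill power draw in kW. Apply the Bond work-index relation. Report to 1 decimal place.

P = 7531.8 kW

Bond:  W = 10 Wi (1/√P − 1/√F)
W = 10·12.0·(1/√495 − 1/√4472) = 10·12.0·(0.029993) = 3.5992 kWh/t
With EF = 0.95: W = 3.5992·0.95 = 3.4192 kWh/t
Mill draw = 3.4192 × 2202.8 = 7531.8 kW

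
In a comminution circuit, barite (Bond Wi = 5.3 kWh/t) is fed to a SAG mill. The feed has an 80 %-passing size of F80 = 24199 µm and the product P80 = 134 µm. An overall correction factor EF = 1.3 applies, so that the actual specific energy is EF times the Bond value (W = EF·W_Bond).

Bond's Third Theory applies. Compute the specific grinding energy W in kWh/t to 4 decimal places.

W = 5.5091 kWh/t

W = 10 Wi / √P80 − 10 Wi / √F80
1/√134 = 0.086387;  1/√24199 = 0.006428
W = 10·5.3·(0.086387 − 0.006428) = 4.2378 kWh/t
W_actual = 1.3 × 4.2378 = 5.5091 kWh/t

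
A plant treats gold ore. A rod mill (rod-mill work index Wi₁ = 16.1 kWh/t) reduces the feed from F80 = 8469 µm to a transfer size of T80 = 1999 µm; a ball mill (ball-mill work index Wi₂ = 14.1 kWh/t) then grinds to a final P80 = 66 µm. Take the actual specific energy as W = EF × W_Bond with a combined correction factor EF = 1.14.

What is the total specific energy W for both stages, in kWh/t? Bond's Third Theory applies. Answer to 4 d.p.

Bond:  W = 10 Wi (1/√P − 1/√F)
Stage 1 (8469→1999 µm, Wi₁=16.1): W₁ = 10·16.1·(0.022366 − 0.010866) = 1.8515 kWh/t
Stage 2 (1999→66 µm, Wi₂=14.1): W₂ = 10·14.1·(0.123091 − 0.022366) = 14.2023 kWh/t
W = W₁ + W₂ = 1.8515 + 14.2023 = 16.0537 kWh/t
Corrected W = EF·W_Bond = 1.14·16.0537 = 18.3013 kWh/t

W = 18.3013 kWh/t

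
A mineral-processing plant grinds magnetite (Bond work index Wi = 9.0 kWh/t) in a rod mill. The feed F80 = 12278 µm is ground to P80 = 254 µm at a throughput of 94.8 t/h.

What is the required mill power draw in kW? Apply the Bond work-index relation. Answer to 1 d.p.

Bond: W = 10·Wi·(1/√P80 − 1/√F80)
W = 10·9.0·(1/√254 − 1/√12278) = 10·9.0·(0.053721) = 4.8349 kWh/t
Mill draw = 4.8349 × 94.8 = 458.3 kW

P = 458.3 kW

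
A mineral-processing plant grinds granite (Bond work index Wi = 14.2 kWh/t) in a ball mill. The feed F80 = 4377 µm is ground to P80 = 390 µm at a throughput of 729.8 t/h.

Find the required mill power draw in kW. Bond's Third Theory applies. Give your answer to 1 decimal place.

Bond: W = 10·Wi·(1/√P80 − 1/√F80)
W = 10·14.2·(1/√390 − 1/√4377) = 10·14.2·(0.035522) = 5.0441 kWh/t
P = W·T = 5.0441·729.8 = 3681.2 kW

P = 3681.2 kW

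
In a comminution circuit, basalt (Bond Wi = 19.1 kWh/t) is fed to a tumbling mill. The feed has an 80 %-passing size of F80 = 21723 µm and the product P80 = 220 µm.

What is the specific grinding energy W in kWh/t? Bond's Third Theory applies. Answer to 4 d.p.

W = 11.5813 kWh/t

W = 10·Wi·(P80^(-½) − F80^(-½))
1/√220 = 0.067420;  1/√21723 = 0.006785
W = 10·19.1·(0.067420 − 0.006785) = 11.5813 kWh/t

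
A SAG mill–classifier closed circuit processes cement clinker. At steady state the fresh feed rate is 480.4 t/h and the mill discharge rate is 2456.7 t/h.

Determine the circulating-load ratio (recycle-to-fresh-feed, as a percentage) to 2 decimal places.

Discharge = new feed + return, hence
R = M − F = 2456.7 − 480.4 = 1976.3 t/h
CL = 100·R/F = 100·1976.3/480.4 = 411.39 %

CL = 411.39 %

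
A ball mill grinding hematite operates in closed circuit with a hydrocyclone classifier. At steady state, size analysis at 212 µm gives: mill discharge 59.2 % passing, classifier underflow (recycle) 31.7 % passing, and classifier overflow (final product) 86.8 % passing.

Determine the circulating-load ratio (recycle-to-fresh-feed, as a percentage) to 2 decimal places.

CL = 100.36 %

Mass balance on the −212 µm fraction:
Fd + Rd = Ru + Fo ⇒ R/F = (o−d)/(d−u)
r = (86.8 − 59.2)/(59.2 − 31.7) = 27.6/27.5 = 1.0036
CL = 100·r = 100.36 %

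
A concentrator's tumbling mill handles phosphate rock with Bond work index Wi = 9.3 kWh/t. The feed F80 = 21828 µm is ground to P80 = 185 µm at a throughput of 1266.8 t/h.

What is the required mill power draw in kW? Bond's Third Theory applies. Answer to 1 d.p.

W = 10·Wi·[P80^(−½) − F80^(−½)]
W = 10·9.3·(1/√185 − 1/√21828) = 10·9.3·(0.066753) = 6.2080 kWh/t
Mill draw = 6.2080 × 1266.8 = 7864.3 kW

P = 7864.3 kW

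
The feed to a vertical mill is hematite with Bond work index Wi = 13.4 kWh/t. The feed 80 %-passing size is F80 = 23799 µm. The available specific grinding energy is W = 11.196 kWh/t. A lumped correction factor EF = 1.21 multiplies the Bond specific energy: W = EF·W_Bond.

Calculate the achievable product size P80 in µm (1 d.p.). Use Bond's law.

Bond:  W = 10 Wi (1/√P − 1/√F)
W_Bond = W / EF = 11.196 / 1.21 = 9.2529 kWh/t
1/√P80 = 1/√F80 + W_Bond/(10·Wi)
  = 9.2529/(10·13.4) + 1/√23799 = 0.069051 + 0.006482 = 0.075534
P80 = (1/0.075534)² = 13.2391² = 175.27 µm

P80 = 175.3 µm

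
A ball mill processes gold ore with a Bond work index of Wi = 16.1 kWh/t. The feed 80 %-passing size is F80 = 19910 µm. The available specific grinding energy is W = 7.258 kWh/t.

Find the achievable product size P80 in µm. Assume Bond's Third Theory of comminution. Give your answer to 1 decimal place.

P80 = 367.4 µm

W_Bond = 10·Wi·(1/√P₈₀ − 1/√F₈₀)
⇒ 1/√P80 = W/(10 Wi) + 1/√F80
  = 7.2580/(10·16.1) + 1/√19910 = 0.045081 + 0.007087 = 0.052168
P80 = (1/0.052168)² = 19.1689² = 367.45 µm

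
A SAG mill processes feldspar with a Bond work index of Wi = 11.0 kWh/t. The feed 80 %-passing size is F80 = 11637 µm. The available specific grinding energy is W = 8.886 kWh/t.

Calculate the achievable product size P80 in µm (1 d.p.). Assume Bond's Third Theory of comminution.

Bond:  W = 10 Wi (1/√P − 1/√F)
P80^-0.5 = F80^-0.5 + W/(10 Wi)
  = 8.8860/(10·11.0) + 1/√11637 = 0.080782 + 0.009270 = 0.090052
P80 = (1/0.090052)² = 11.1047² = 123.31 µm

P80 = 123.3 µm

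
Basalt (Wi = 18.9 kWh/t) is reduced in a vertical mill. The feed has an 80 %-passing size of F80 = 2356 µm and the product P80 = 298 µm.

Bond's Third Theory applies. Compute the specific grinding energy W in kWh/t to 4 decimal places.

W_Bond = 10·Wi·(1/√P₈₀ − 1/√F₈₀)
1/√298 = 0.057928;  1/√2356 = 0.020602
W = 10·18.9·(0.057928 − 0.020602) = 7.0547 kWh/t

W = 7.0547 kWh/t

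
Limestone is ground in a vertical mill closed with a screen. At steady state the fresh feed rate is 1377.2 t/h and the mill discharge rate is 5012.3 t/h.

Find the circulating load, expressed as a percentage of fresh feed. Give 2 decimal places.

M = F + R at steady state, so:
R = M − F = 5012.3 − 1377.2 = 3635.1 t/h
CL = 100·R/F = 100·3635.1/1377.2 = 263.95 %

CL = 263.95 %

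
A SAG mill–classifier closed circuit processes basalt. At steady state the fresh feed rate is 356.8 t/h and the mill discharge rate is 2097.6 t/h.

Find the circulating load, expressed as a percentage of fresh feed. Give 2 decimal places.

Steady state: M = F + R.
R = M − F = 2097.6 − 356.8 = 1740.8 t/h
CL = 100·R/F = 100·1740.8/356.8 = 487.89 %

CL = 487.89 %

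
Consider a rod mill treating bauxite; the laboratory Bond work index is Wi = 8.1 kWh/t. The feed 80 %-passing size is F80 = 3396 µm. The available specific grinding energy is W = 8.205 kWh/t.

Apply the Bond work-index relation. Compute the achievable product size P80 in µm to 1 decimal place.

W_Bond = 10·Wi·(1/√P₈₀ − 1/√F₈₀)
⇒ 1/√P80 = W/(10 Wi) + 1/√F80
  = 8.2050/(10·8.1) + 1/√3396 = 0.101296 + 0.017160 = 0.118456
P80 = (1/0.118456)² = 8.4419² = 71.27 µm

P80 = 71.3 µm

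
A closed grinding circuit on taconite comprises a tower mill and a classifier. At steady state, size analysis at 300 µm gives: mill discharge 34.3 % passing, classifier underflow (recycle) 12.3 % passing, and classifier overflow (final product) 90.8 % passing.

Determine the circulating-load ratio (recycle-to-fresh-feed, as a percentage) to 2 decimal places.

CL = 256.82 %

Balance %-passing 300 µm (r = R/F):
(1+r)·d = r·u + o ⇒ r = (o−d)/(d−u)
r = (90.8 − 34.3)/(34.3 − 12.3) = 56.5/22.0 = 2.5682
CL = 100·r = 256.82 %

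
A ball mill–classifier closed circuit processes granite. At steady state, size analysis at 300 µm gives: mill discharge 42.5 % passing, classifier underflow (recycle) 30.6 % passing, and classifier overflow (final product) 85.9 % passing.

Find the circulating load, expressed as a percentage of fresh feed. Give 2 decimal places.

CL = 364.71 %

Two-product formula at 300 µm:
(1+r)·d = r·u + o ⇒ r = (o−d)/(d−u)
r = (85.9 − 42.5)/(42.5 − 30.6) = 43.4/11.9 = 3.6471
CL = 100·r = 364.71 %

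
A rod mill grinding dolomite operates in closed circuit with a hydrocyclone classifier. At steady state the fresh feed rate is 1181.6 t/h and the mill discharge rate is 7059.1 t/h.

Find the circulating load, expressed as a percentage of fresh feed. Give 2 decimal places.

CL = 497.42 %

Steady state: M = F + R.
R = M − F = 7059.1 − 1181.6 = 5877.5 t/h
CL = 100·R/F = 100·5877.5/1181.6 = 497.42 %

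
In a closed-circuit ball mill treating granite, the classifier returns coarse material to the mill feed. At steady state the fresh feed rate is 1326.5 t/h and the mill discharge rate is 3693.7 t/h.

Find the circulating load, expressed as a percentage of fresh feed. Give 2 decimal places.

M = F + R at steady state, so:
R = M − F = 3693.7 − 1326.5 = 2367.2 t/h
CL = 100·R/F = 100·2367.2/1326.5 = 178.45 %

CL = 178.45 %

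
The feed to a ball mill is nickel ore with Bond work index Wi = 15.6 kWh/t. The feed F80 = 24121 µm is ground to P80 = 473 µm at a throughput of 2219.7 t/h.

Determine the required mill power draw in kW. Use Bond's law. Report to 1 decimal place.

W = 10 Wi / √P80 − 10 Wi / √F80
W = 10·15.6·(1/√473 − 1/√24121) = 10·15.6·(0.039541) = 6.1684 kWh/t
P_mill = W·ṁ = 6.1684·2219.7 = 13692.1 kW

P = 13692.1 kW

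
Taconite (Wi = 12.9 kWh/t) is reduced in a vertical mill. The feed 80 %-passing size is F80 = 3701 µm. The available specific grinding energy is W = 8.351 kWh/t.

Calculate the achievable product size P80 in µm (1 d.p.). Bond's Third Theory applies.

W = 10·Wi·(P80^(-½) − F80^(-½))
P80^(−½) = W/(10 Wi) + F80^(−½)
  = 8.3510/(10·12.9) + 1/√3701 = 0.064736 + 0.016438 = 0.081174
P80 = (1/0.081174)² = 12.3192² = 151.76 µm

P80 = 151.8 µm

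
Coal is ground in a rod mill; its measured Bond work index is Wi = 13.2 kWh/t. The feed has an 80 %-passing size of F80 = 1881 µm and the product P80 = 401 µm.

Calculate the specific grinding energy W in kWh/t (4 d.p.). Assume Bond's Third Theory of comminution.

W = 3.5482 kWh/t

Bond: W = 10·Wi·(1/√P80 − 1/√F80)
1/√401 = 0.049938;  1/√1881 = 0.023057
W = 10·13.2·(0.049938 − 0.023057) = 3.5482 kWh/t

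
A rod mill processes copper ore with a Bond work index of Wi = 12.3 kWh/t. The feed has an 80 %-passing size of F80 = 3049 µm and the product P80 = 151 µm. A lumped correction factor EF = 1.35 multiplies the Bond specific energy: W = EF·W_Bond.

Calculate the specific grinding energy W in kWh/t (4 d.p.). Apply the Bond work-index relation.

Bond:  W = 10 Wi (1/√P − 1/√F)
1/√151 = 0.081379;  1/√3049 = 0.018110
W = 10·12.3·(0.081379 − 0.018110) = 7.7821 kWh/t
Corrected W = EF·W_Bond = 1.35·7.7821 = 10.5058 kWh/t

W = 10.5058 kWh/t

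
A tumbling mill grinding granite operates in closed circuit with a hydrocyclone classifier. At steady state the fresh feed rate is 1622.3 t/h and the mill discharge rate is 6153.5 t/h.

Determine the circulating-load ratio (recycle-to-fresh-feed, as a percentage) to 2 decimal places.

CL = 279.31 %

M = F + R at steady state, so:
R = M − F = 6153.5 − 1622.3 = 4531.2 t/h
CL = 100·R/F = 100·4531.2/1622.3 = 279.31 %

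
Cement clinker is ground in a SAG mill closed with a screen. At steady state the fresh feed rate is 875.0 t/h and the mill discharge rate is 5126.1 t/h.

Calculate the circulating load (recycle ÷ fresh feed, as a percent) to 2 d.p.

CL = 485.84 %

Mill node: discharge = fresh + recycle.
R = M − F = 5126.1 − 875.0 = 4251.1 t/h
CL = 100·R/F = 100·4251.1/875.0 = 485.84 %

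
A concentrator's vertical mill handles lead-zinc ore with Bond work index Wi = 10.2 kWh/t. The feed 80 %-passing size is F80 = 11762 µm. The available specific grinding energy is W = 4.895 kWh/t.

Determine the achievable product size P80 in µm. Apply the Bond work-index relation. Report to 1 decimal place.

W = 10·Wi·[P80^(−½) − F80^(−½)]
⇒ 1/√P80 = W/(10·Wi) + 1/√F80
  = 4.8950/(10·10.2) + 1/√11762 = 0.047990 + 0.009221 = 0.057211
P80 = (1/0.057211)² = 17.4792² = 305.52 µm

P80 = 305.5 µm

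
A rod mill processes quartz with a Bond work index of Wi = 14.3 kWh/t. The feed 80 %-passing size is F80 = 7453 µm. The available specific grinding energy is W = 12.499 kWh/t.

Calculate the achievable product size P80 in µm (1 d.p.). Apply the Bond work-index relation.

W = 10 Wi (P80^-0.5 − F80^-0.5)
P80^(−½) = W/(10 Wi) + F80^(−½)
  = 12.4990/(10·14.3) + 1/√7453 = 0.087406 + 0.011583 = 0.098989
P80 = (1/0.098989)² = 10.1021² = 102.05 µm

P80 = 102.1 µm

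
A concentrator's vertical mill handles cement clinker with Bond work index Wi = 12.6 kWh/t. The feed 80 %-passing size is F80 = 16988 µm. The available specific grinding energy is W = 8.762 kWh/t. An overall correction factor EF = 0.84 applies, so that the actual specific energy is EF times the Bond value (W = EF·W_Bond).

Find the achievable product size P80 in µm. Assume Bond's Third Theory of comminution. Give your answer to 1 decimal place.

P80 = 122.2 µm

Bond:  W = 10 Wi (1/√P − 1/√F)
W_Bond = W / EF = 8.762 / 0.84 = 10.4310 kWh/t
⇒ 1/√P80 = W_Bond/(10·Wi) + 1/√F80
  = 10.4310/(10·12.6) + 1/√16988 = 0.082785 + 0.007672 = 0.090458
P80 = (1/0.090458)² = 11.0549² = 122.21 µm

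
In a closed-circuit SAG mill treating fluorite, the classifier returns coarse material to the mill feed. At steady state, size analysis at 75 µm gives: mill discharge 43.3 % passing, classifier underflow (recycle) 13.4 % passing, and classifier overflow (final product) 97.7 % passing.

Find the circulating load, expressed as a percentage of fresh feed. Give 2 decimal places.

Balance %-passing 75 µm (r = R/F):
(1+r)·d = r·u + o ⇒ r = (o−d)/(d−u)
r = (97.7 − 43.3)/(43.3 − 13.4) = 54.4/29.9 = 1.8194
CL = 100·r = 181.94 %

CL = 181.94 %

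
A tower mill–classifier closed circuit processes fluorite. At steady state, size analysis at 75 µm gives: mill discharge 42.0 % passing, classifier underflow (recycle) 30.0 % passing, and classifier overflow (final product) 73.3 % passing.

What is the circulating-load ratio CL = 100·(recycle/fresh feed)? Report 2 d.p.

Let r = R/F. Size balance at 75 µm:
r = (o − d)/(d − u)
r = (73.3 − 42.0)/(42.0 − 30.0) = 31.3/12.0 = 2.6083
CL = 100·r = 260.83 %

CL = 260.83 %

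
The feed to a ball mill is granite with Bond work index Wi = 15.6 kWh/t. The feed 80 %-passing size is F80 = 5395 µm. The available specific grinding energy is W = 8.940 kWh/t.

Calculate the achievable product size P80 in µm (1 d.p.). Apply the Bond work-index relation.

P80 = 198.8 µm

W = 10·Wi·(P80^(-½) − F80^(-½))
P80^-0.5 = F80^-0.5 + W/(10 Wi)
  = 8.9400/(10·15.6) + 1/√5395 = 0.057308 + 0.013615 = 0.070922
P80 = (1/0.070922)² = 14.0999² = 198.81 µm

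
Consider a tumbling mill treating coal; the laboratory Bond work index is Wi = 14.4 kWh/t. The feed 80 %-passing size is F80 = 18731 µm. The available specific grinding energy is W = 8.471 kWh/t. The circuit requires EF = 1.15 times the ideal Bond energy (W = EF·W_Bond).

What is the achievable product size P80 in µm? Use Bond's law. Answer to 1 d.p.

P80 = 292.6 µm

W_Bond = 10·Wi·(1/√P₈₀ − 1/√F₈₀)
W_Bond = W / EF = 8.471 / 1.15 = 7.3661 kWh/t
P80^(−½) = W_Bond/(10 Wi) + F80^(−½)
  = 7.3661/(10·14.4) + 1/√18731 = 0.051153 + 0.007307 = 0.058460
P80 = (1/0.058460)² = 17.1057² = 292.60 µm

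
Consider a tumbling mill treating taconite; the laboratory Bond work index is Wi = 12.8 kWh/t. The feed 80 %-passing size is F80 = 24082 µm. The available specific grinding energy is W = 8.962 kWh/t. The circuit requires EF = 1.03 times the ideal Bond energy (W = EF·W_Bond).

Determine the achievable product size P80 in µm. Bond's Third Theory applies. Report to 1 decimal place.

P80 = 180.6 µm

W = 10 Wi (P80^-0.5 − F80^-0.5)
W_Bond = W / EF = 8.962 / 1.03 = 8.7010 kWh/t
P80^(−½) = W_Bond/(10 Wi) + F80^(−½)
  = 8.7010/(10·12.8) + 1/√24082 = 0.067976 + 0.006444 = 0.074420
P80 = (1/0.074420)² = 13.4372² = 180.56 µm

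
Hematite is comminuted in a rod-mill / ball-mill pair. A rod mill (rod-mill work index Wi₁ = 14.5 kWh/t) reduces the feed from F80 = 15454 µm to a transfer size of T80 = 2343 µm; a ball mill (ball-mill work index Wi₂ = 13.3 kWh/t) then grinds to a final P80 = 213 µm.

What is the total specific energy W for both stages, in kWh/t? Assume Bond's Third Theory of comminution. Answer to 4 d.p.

W = 8.1945 kWh/t

W = 10 Wi (1/√P80 − 1/√F80)  [Bond]
Stage 1 (15454→2343 µm, Wi₁=14.5): W₁ = 10·14.5·(0.020659 − 0.008044) = 1.8292 kWh/t
Stage 2 (2343→213 µm, Wi₂=13.3): W₂ = 10·13.3·(0.068519 − 0.020659) = 6.3653 kWh/t
W = W₁ + W₂ = 1.8292 + 6.3653 = 8.1945 kWh/t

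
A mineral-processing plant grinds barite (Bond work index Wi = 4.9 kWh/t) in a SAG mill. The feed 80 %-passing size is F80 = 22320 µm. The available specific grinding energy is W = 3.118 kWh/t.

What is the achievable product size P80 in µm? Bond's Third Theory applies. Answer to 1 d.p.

P80 = 202.2 µm

W = 10·Wi·(P80^(-½) − F80^(-½))
⇒ 1/√P80 = W/(10·Wi) + 1/√F80
  = 3.1180/(10·4.9) + 1/√22320 = 0.063633 + 0.006693 = 0.070326
P80 = (1/0.070326)² = 14.2195² = 202.19 µm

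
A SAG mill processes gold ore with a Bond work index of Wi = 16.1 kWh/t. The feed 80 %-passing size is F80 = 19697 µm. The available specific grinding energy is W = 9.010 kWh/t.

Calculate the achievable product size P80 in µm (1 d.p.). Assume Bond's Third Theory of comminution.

P80 = 251.3 µm

W = 10 Wi / √P80 − 10 Wi / √F80
⇒ 1/√P80 = W/(10·Wi) + 1/√F80
  = 9.0100/(10·16.1) + 1/√19697 = 0.055963 + 0.007125 = 0.063088
P80 = (1/0.063088)² = 15.8509² = 251.25 µm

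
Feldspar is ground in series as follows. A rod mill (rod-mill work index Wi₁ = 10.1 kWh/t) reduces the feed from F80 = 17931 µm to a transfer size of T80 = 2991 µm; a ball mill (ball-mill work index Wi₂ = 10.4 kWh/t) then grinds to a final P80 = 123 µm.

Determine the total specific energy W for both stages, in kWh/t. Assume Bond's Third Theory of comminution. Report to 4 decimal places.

W = 8.5683 kWh/t

W = 10 Wi (P80^-0.5 − F80^-0.5)
Stage 1 (17931→2991 µm, Wi₁=10.1): W₁ = 10·10.1·(0.018285 − 0.007468) = 1.0925 kWh/t
Stage 2 (2991→123 µm, Wi₂=10.4): W₂ = 10·10.4·(0.090167 − 0.018285) = 7.4757 kWh/t
W = W₁ + W₂ = 1.0925 + 7.4757 = 8.5683 kWh/t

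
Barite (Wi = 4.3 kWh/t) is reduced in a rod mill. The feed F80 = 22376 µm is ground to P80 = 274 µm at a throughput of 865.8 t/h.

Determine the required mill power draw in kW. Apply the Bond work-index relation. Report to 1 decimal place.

W_Bond = 10·Wi·(1/√P₈₀ − 1/√F₈₀)
W = 10·4.3·(1/√274 − 1/√22376) = 10·4.3·(0.053727) = 2.3103 kWh/t
Mill draw = 2.3103 × 865.8 = 2000.2 kW

P = 2000.2 kW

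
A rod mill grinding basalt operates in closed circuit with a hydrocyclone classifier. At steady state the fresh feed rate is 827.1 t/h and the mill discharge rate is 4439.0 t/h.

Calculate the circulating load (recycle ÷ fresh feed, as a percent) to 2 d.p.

Steady state: M = F + R.
R = M − F = 4439.0 − 827.1 = 3611.9 t/h
CL = 100·R/F = 100·3611.9/827.1 = 436.69 %

CL = 436.69 %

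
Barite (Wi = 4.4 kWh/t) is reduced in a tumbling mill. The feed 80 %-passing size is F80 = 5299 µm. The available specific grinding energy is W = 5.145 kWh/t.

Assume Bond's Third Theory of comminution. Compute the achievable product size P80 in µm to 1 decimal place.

P80 = 58.6 µm

Bond:  W = 10 Wi (1/√P − 1/√F)
⇒ 1/√P80 = W/(10 Wi) + 1/√F80
  = 5.1450/(10·4.4) + 1/√5299 = 0.116932 + 0.013737 = 0.130669
P80 = (1/0.130669)² = 7.6529² = 58.57 µm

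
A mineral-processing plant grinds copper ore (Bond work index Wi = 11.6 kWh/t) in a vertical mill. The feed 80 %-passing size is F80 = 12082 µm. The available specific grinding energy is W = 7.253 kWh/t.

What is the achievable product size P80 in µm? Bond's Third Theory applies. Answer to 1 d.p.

W = 10 Wi (1/√P80 − 1/√F80)  [Bond]
1/√P80 = 1/√F80 + W/(10·Wi)
  = 7.2530/(10·11.6) + 1/√12082 = 0.062526 + 0.009098 = 0.071624
P80 = (1/0.071624)² = 13.9619² = 194.93 µm

P80 = 194.9 µm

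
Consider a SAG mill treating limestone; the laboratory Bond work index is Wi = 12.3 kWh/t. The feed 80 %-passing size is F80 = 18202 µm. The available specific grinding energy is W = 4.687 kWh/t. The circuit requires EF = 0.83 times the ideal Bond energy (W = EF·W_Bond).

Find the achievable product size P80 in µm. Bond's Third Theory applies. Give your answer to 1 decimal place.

W = 10 Wi / √P80 − 10 Wi / √F80
W_Bond = W / EF = 4.687 / 0.83 = 5.6470 kWh/t
P80^(−½) = W_Bond/(10 Wi) + F80^(−½)
  = 5.6470/(10·12.3) + 1/√18202 = 0.045910 + 0.007412 = 0.053323
P80 = (1/0.053323)² = 18.7538² = 351.70 µm

P80 = 351.7 µm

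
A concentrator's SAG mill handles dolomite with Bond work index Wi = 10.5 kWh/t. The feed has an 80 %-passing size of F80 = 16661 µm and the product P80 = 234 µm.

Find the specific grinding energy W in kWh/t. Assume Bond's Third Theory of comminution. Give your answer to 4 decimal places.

W = 6.0506 kWh/t

Bond: W = 10·Wi·(1/√P80 − 1/√F80)
1/√234 = 0.065372;  1/√16661 = 0.007747
W = 10·10.5·(0.065372 − 0.007747) = 6.0506 kWh/t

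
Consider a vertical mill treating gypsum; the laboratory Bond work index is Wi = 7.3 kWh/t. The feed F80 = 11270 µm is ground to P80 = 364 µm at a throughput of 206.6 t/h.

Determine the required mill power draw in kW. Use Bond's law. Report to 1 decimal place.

P = 648.4 kW

Bond:  W = 10 Wi (1/√P − 1/√F)
W = 10·7.3·(1/√364 − 1/√11270) = 10·7.3·(0.042995) = 3.1386 kWh/t
P = W·T = 3.1386·206.6 = 648.4 kW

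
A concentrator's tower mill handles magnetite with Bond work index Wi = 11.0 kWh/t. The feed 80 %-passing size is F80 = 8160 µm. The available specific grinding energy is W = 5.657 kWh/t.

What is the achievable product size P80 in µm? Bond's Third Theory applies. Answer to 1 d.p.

P80 = 256.0 µm

Bond: W = 10·Wi·(1/√P80 − 1/√F80)
⇒ 1/√P80 = W/(10·Wi) + 1/√F80
  = 5.6570/(10·11.0) + 1/√8160 = 0.051427 + 0.011070 = 0.062497
P80 = (1/0.062497)² = 16.0007² = 256.02 µm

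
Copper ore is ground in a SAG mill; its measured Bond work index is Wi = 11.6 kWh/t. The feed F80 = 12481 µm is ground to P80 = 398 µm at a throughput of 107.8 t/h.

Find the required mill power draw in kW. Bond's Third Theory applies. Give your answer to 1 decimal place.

Bond:  W = 10 Wi (1/√P − 1/√F)
W = 10·11.6·(1/√398 − 1/√12481) = 10·11.6·(0.041174) = 4.7762 kWh/t
Mill draw = 4.7762 × 107.8 = 514.9 kW

P = 514.9 kW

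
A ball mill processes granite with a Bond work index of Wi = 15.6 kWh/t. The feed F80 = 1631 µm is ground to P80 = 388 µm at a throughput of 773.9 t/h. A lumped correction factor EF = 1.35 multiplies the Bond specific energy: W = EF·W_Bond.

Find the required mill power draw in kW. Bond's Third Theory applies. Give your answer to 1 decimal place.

Bond:  W = 10 Wi (1/√P − 1/√F)
W = 10·15.6·(1/√388 − 1/√1631) = 10·15.6·(0.026006) = 4.0569 kWh/t
With EF = 1.35: W = 4.0569·1.35 = 5.4769 kWh/t
Mill draw = 5.4769 × 773.9 = 4238.6 kW

P = 4238.6 kW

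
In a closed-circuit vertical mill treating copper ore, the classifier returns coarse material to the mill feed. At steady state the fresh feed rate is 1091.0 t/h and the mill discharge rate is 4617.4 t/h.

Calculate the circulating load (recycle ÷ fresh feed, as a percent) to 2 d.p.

CL = 323.23 %

M = F + R at steady state, so:
R = M − F = 4617.4 − 1091.0 = 3526.4 t/h
CL = 100·R/F = 100·3526.4/1091.0 = 323.23 %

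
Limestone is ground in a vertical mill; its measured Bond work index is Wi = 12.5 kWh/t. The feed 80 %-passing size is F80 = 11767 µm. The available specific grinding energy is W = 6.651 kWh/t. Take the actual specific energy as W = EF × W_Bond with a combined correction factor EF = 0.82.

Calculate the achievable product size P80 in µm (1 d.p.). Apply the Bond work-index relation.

P80 = 182.1 µm

W_Bond = 10·Wi·(1/√P₈₀ − 1/√F₈₀)
W_Bond = W / EF = 6.651 / 0.82 = 8.1110 kWh/t
P80^(−½) = W_Bond/(10 Wi) + F80^(−½)
  = 8.1110/(10·12.5) + 1/√11767 = 0.064888 + 0.009219 = 0.074106
P80 = (1/0.074106)² = 13.4941² = 182.09 µm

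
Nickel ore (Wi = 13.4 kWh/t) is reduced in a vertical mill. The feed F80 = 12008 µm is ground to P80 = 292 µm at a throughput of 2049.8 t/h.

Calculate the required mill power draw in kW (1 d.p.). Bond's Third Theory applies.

P = 13567.5 kW

W = 10·Wi·[P80^(−½) − F80^(−½)]
W = 10·13.4·(1/√292 − 1/√12008) = 10·13.4·(0.049395) = 6.6189 kWh/t
Mill draw = 6.6189 × 2049.8 = 13567.5 kW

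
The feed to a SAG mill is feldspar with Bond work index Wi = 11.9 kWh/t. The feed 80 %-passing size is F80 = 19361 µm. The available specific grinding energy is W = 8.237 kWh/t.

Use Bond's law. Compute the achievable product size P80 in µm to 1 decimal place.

P80 = 171.3 µm

W = 10 Wi / √P80 − 10 Wi / √F80
⇒ 1/√P80 = W/(10·Wi) + 1/√F80
  = 8.2370/(10·11.9) + 1/√19361 = 0.069218 + 0.007187 = 0.076405
P80 = (1/0.076405)² = 13.0881² = 171.30 µm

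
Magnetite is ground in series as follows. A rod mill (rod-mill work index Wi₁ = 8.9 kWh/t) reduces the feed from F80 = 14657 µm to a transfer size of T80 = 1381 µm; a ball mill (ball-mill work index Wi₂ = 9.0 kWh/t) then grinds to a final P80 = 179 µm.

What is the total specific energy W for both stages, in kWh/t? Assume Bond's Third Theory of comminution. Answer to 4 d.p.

W = 5.9649 kWh/t

W = 10 Wi (P80^-0.5 − F80^-0.5)
Stage 1 (14657→1381 µm, Wi₁=8.9): W₁ = 10·8.9·(0.026909 − 0.008260) = 1.6598 kWh/t
Stage 2 (1381→179 µm, Wi₂=9.0): W₂ = 10·9.0·(0.074744 − 0.026909) = 4.3051 kWh/t
W = W₁ + W₂ = 1.6598 + 4.3051 = 5.9649 kWh/t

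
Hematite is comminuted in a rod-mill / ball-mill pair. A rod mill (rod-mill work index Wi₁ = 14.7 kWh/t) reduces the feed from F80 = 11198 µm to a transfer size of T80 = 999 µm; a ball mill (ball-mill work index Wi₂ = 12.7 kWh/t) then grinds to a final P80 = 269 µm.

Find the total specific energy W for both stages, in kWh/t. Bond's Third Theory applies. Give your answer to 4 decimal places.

W = 6.9870 kWh/t

W_Bond = 10·Wi·(1/√P₈₀ − 1/√F₈₀)
Stage 1 (11198→999 µm, Wi₁=14.7): W₁ = 10·14.7·(0.031639 − 0.009450) = 3.2617 kWh/t
Stage 2 (999→269 µm, Wi₂=12.7): W₂ = 10·12.7·(0.060971 − 0.031639) = 3.7252 kWh/t
W = W₁ + W₂ = 3.2617 + 3.7252 = 6.9870 kWh/t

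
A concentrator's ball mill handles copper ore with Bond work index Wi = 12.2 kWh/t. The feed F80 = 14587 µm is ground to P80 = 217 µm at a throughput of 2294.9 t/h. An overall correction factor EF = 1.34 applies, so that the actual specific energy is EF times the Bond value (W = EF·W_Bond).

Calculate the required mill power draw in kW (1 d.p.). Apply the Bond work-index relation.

P = 22361.9 kW

Bond:  W = 10 Wi (1/√P − 1/√F)
W = 10·12.2·(1/√217 − 1/√14587) = 10·12.2·(0.059605) = 7.2718 kWh/t
With EF = 1.34: W = 7.2718·1.34 = 9.7442 kWh/t
P_mill = W·ṁ = 9.7442·2294.9 = 22361.9 kW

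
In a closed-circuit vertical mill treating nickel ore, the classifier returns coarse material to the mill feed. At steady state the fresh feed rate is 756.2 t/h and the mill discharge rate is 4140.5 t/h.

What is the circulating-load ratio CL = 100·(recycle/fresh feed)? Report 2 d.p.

CL = 447.54 %

Steady state: M = F + R.
R = M − F = 4140.5 − 756.2 = 3384.3 t/h
CL = 100·R/F = 100·3384.3/756.2 = 447.54 %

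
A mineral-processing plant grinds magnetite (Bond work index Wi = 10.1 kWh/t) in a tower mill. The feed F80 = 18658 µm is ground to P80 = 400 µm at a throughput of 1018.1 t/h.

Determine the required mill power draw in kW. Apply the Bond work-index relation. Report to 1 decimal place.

Bond: W = 10·Wi·(1/√P80 − 1/√F80)
W = 10·10.1·(1/√400 − 1/√18658) = 10·10.1·(0.042679) = 4.3106 kWh/t
P_mill = W·ṁ = 4.3106·1018.1 = 4388.6 kW

P = 4388.6 kW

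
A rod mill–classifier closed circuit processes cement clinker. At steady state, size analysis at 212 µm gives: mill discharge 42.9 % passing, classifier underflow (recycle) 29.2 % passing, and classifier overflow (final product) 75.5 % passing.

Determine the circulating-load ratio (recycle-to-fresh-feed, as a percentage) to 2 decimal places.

CL = 237.96 %

Let r = R/F. Size balance at 212 µm:
(1+r)d = ru + o → r = (o−d)/(d−u)
r = (75.5 − 42.9)/(42.9 − 29.2) = 32.6/13.7 = 2.3796
CL = 100·r = 237.96 %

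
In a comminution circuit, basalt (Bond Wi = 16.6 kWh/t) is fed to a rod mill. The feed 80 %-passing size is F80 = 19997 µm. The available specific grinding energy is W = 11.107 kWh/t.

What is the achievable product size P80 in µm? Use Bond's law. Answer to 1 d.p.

P80 = 182.7 µm

Bond: W = 10·Wi·(1/√P80 − 1/√F80)
P80^(−½) = W/(10 Wi) + F80^(−½)
  = 11.1070/(10·16.6) + 1/√19997 = 0.066910 + 0.007072 = 0.073981
P80 = (1/0.073981)² = 13.5169² = 182.71 µm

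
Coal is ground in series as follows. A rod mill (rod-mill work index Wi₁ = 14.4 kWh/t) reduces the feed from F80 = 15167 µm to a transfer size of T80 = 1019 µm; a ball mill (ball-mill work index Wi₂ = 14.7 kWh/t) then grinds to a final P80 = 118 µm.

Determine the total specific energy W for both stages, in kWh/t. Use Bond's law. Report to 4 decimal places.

W = 10 Wi / √P80 − 10 Wi / √F80
Stage 1 (15167→1019 µm, Wi₁=14.4): W₁ = 10·14.4·(0.031327 − 0.008120) = 3.3418 kWh/t
Stage 2 (1019→118 µm, Wi₂=14.7): W₂ = 10·14.7·(0.092057 − 0.031327) = 8.9274 kWh/t
W = W₁ + W₂ = 3.3418 + 8.9274 = 12.2692 kWh/t

W = 12.2692 kWh/t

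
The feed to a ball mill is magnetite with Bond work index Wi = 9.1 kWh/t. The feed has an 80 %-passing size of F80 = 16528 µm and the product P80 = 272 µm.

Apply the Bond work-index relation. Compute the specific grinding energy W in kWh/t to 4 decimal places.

W = 4.8099 kWh/t

Bond:  W = 10 Wi (1/√P − 1/√F)
1/√272 = 0.060634;  1/√16528 = 0.007778
W = 10·9.1·(0.060634 − 0.007778) = 4.8099 kWh/t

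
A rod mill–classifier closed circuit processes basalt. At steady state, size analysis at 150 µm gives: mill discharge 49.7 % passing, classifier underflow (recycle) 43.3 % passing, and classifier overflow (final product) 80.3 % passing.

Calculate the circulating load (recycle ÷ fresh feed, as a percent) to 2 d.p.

CL = 478.12 %

Two-product formula at 150 µm:
d + r·d = r·u + o → r(d−u) = o−d
r = (80.3 − 49.7)/(49.7 − 43.3) = 30.6/6.4 = 4.7812
CL = 100·r = 478.12 %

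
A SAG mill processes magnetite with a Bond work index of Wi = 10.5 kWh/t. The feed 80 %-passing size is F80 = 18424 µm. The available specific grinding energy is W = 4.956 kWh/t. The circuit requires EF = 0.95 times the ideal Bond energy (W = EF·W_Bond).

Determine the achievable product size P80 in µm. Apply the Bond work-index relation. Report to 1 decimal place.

P80 = 307.2 µm

W = 10 Wi (1/√P80 − 1/√F80)  [Bond]
W_Bond = W / EF = 4.956 / 0.95 = 5.2168 kWh/t
P80^-0.5 = F80^-0.5 + W_Bond/(10 Wi)
  = 5.2168/(10·10.5) + 1/√18424 = 0.049684 + 0.007367 = 0.057052
P80 = (1/0.057052)² = 17.5280² = 307.23 µm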